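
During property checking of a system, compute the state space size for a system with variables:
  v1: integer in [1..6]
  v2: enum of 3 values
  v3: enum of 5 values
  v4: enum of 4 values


State space = product of domain sizes of all variables.
Domain sizes:
  v1 (integer in [1..6]): 6
  v2 (enum of 3 values): 3
  v3 (enum of 5 values): 5
  v4 (enum of 4 values): 4
Product = 6 * 3 * 5 * 4 = 360

360


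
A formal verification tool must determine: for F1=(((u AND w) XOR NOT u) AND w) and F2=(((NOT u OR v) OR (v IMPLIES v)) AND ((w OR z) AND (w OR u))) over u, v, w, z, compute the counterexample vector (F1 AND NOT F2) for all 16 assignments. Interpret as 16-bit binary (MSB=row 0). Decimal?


F1 = (((u AND w) XOR NOT u) AND w)
F2 = (((NOT u OR v) OR (v IMPLIES v)) AND ((w OR z) AND (w OR u)))
Counterexample to F1=>F2 is where F1=1 and F2=0.
Evaluate each row (bits = u,v,w,z, MSB first):
  row 0 [0000]: F1=0 F2=0 -> F1&~F2 -> 0
  row 1 [0001]: F1=0 F2=0 -> F1&~F2 -> 0
  row 2 [0010]: F1=1 F2=1 -> F1&~F2 -> 0
  row 3 [0011]: F1=1 F2=1 -> F1&~F2 -> 0
  row 4 [0100]: F1=0 F2=0 -> F1&~F2 -> 0
  row 5 [0101]: F1=0 F2=0 -> F1&~F2 -> 0
  row 6 [0110]: F1=1 F2=1 -> F1&~F2 -> 0
  row 7 [0111]: F1=1 F2=1 -> F1&~F2 -> 0
  row 8 [1000]: F1=0 F2=0 -> F1&~F2 -> 0
  row 9 [1001]: F1=0 F2=1 -> F1&~F2 -> 0
  row 10 [1010]: F1=1 F2=1 -> F1&~F2 -> 0
  row 11 [1011]: F1=1 F2=1 -> F1&~F2 -> 0
  row 12 [1100]: F1=0 F2=0 -> F1&~F2 -> 0
  row 13 [1101]: F1=0 F2=1 -> F1&~F2 -> 0
  row 14 [1110]: F1=1 F2=1 -> F1&~F2 -> 0
  row 15 [1111]: F1=1 F2=1 -> F1&~F2 -> 0
Full result column, 4 rows per line (u,v fixed per line; w,z runs 00..11 left to right):
  rows 0-3 [u,v=00]: 0000  = hex 0
  rows 4-7 [u,v=01]: 0000  = hex 0
  rows 8-11 [u,v=10]: 0000  = hex 0
  rows 12-15 [u,v=11]: 0000  = hex 0
Counterexample vector (row 0 .. row 15) = 0000000000000000
Output column grouped in 4s = 0000 0000 0000 0000 = 0x0000
Convert to decimal digit by digit (value = value*16 + digit):
  0 -> 0
  0*16 + 0 = 0
  0*16 + 0 = 0
  0*16 + 0 = 0
Decimal = 0

0


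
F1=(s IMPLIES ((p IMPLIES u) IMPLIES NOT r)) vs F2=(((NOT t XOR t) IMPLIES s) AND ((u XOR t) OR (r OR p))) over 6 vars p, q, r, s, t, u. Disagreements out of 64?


F1 = (s IMPLIES ((p IMPLIES u) IMPLIES NOT r))
F2 = (((NOT t XOR t) IMPLIES s) AND ((u XOR t) OR (r OR p)))
Evaluate both on each of 64 rows (bits = p,q,r,s,t,u):
  row 0 [000000]: F1=1 F2=0 (differ) -> 1
  row 1 [000001]: F1=1 F2=0 (differ) -> 1
  row 2 [000010]: F1=1 F2=0 (differ) -> 1
  row 3 [000011]: F1=1 F2=0 (differ) -> 1
  row 4 [000100]: F1=1 F2=0 (differ) -> 1
  (every remaining row is evaluated the same way; all 64 results are listed next)
Full result column, 8 rows per line (p,q,r fixed per line; s,t,u runs 000..111 left to right):
  rows 0-7 [p,q,r=000]: 11111001  (ones: 6)
  rows 8-15 [p,q,r=001]: 11111111  (ones: 8)
  rows 16-23 [p,q,r=010]: 11111001  (ones: 6)
  rows 24-31 [p,q,r=011]: 11111111  (ones: 8)
  rows 32-39 [p,q,r=100]: 11110000  (ones: 4)
  rows 40-47 [p,q,r=101]: 11110101  (ones: 6)
  rows 48-55 [p,q,r=110]: 11110000  (ones: 4)
  rows 56-63 [p,q,r=111]: 11110101  (ones: 6)
Disagreements = 6+8+6+8+4+6+4+6 = 48

48


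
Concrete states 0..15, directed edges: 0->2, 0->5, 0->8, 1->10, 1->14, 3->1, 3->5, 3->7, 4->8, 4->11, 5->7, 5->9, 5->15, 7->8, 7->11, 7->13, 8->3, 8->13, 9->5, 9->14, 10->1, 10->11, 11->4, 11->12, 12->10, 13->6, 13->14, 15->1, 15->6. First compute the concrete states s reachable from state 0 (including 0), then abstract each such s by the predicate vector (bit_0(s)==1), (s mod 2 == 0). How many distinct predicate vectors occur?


BFS from 0:
Concrete reachable: {0, 1, 2, 3, 4, 5, 6, 7, 8, 9, 10, 11, 12, 13, 14, 15}
Abstract via predicates (bit_0(s)==1), (s mod 2 == 0):
  (0,1) <- {0, 2, 4, 6, 8, 10, 12, 14}
  (1,0) <- {1, 3, 5, 7, 9, 11, 13, 15}
Distinct abstract states = 2

2


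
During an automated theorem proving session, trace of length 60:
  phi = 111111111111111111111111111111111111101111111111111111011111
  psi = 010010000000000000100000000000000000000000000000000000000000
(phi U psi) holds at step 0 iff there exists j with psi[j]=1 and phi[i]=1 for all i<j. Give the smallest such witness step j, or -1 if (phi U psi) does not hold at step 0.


(phi U psi) at 0: need smallest j with psi[j]=1 and phi[i]=1 for all i in [0,j).
Scan from step 0:
  step 0: phi=1, psi=0 -> continue
  step 1: psi=1 and phi held for [0,1) -> witness found
Witness step = 1

1


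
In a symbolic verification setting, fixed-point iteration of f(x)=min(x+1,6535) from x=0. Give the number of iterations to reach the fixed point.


Step 1: x=0, cap=6535, increment=1
Step 2: x grows by 1 each step until capped at 6535; fixed point is x=6535
Step 3: iterations = ceil(6535/1) = 6535

6535


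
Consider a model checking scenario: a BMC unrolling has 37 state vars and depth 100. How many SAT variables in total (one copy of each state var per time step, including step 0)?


BMC unrolls to depth k, creating one copy of each state var for steps 0..k.
Step count = 100 + 1 = 101 (steps 0 through 100)
Vars per step = 37
Total = 37 * 101 = 3737

3737


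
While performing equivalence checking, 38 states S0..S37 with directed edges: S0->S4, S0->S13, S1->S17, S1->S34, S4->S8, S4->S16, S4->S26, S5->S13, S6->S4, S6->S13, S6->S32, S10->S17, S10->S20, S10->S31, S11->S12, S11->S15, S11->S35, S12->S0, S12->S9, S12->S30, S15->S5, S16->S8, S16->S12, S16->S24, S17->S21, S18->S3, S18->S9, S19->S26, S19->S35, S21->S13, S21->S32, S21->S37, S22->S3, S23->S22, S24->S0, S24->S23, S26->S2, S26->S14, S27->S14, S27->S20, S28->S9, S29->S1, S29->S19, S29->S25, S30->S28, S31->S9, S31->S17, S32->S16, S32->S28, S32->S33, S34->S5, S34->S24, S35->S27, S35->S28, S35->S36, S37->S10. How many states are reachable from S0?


BFS from S0:
  layer 0: {S0}
  layer 1: {S4, S13}
  layer 2: {S8, S16, S26}
  layer 3: {S2, S12, S14, S24}
  layer 4: {S9, S23, S30}
  layer 5: {S22, S28}
  layer 6: {S3}
Reachable set: {S0, S2, S3, S4, S8, S9, S12, S13, S14, S16, S22, S23, S24, S26, S28, S30}
Count = 16

16


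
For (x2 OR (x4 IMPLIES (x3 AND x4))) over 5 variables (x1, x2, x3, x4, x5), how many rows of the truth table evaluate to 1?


Formula: (x2 OR (x4 IMPLIES (x3 AND x4))) over 5 vars (32 rows)
Evaluate each row (x1, x2, x3, x4, x5 as bits, MSB first):
  row 0 [00000]: (0 OR (0 IMPLIES (0 AND 0))) -> 1
  row 1 [00001]: (0 OR (0 IMPLIES (0 AND 0))) -> 1
  row 2 [00010]: (0 OR (1 IMPLIES (0 AND 1))) -> 0
  row 3 [00011]: (0 OR (1 IMPLIES (0 AND 1))) -> 0
  row 4 [00100]: (0 OR (0 IMPLIES (1 AND 0))) -> 1
  row 5 [00101]: (0 OR (0 IMPLIES (1 AND 0))) -> 1
  row 6 [00110]: (0 OR (1 IMPLIES (1 AND 1))) -> 1
  row 7 [00111]: (0 OR (1 IMPLIES (1 AND 1))) -> 1
  row 8 [01000]: (1 OR (0 IMPLIES (0 AND 0))) -> 1
  row 9 [01001]: (1 OR (0 IMPLIES (0 AND 0))) -> 1
  row 10 [01010]: (1 OR (1 IMPLIES (0 AND 1))) -> 1
  row 11 [01011]: (1 OR (1 IMPLIES (0 AND 1))) -> 1
  row 12 [01100]: (1 OR (0 IMPLIES (1 AND 0))) -> 1
  row 13 [01101]: (1 OR (0 IMPLIES (1 AND 0))) -> 1
  row 14 [01110]: (1 OR (1 IMPLIES (1 AND 1))) -> 1
  row 15 [01111]: (1 OR (1 IMPLIES (1 AND 1))) -> 1
  row 16 [10000]: (0 OR (0 IMPLIES (0 AND 0))) -> 1
  row 17 [10001]: (0 OR (0 IMPLIES (0 AND 0))) -> 1
  row 18 [10010]: (0 OR (1 IMPLIES (0 AND 1))) -> 0
  row 19 [10011]: (0 OR (1 IMPLIES (0 AND 1))) -> 0
  row 20 [10100]: (0 OR (0 IMPLIES (1 AND 0))) -> 1
  row 21 [10101]: (0 OR (0 IMPLIES (1 AND 0))) -> 1
  row 22 [10110]: (0 OR (1 IMPLIES (1 AND 1))) -> 1
  row 23 [10111]: (0 OR (1 IMPLIES (1 AND 1))) -> 1
  row 24 [11000]: (1 OR (0 IMPLIES (0 AND 0))) -> 1
  row 25 [11001]: (1 OR (0 IMPLIES (0 AND 0))) -> 1
  row 26 [11010]: (1 OR (1 IMPLIES (0 AND 1))) -> 1
  row 27 [11011]: (1 OR (1 IMPLIES (0 AND 1))) -> 1
  row 28 [11100]: (1 OR (0 IMPLIES (1 AND 0))) -> 1
  row 29 [11101]: (1 OR (0 IMPLIES (1 AND 0))) -> 1
  row 30 [11110]: (1 OR (1 IMPLIES (1 AND 1))) -> 1
  row 31 [11111]: (1 OR (1 IMPLIES (1 AND 1))) -> 1
Full result column, 8 rows per line (x1,x2 fixed per line; x3,x4,x5 runs 000..111 left to right):
  rows 0-7 [x1,x2=00]: 11001111  (ones: 6)
  rows 8-15 [x1,x2=01]: 11111111  (ones: 8)
  rows 16-23 [x1,x2=10]: 11001111  (ones: 6)
  rows 24-31 [x1,x2=11]: 11111111  (ones: 8)
Count of 1-rows = 6+8+6+8 = 28

28


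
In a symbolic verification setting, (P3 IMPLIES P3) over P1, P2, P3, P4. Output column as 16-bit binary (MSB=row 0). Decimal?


Formula: (P3 IMPLIES P3) over P1, P2, P3, P4 (16 rows)
Evaluate each row (bits = P1,P2,P3,P4, MSB first):
  row 0 [0000]: (0 IMPLIES 0) -> 1
  row 1 [0001]: (0 IMPLIES 0) -> 1
  row 2 [0010]: (1 IMPLIES 1) -> 1
  row 3 [0011]: (1 IMPLIES 1) -> 1
  row 4 [0100]: (0 IMPLIES 0) -> 1
  row 5 [0101]: (0 IMPLIES 0) -> 1
  row 6 [0110]: (1 IMPLIES 1) -> 1
  row 7 [0111]: (1 IMPLIES 1) -> 1
  row 8 [1000]: (0 IMPLIES 0) -> 1
  row 9 [1001]: (0 IMPLIES 0) -> 1
  row 10 [1010]: (1 IMPLIES 1) -> 1
  row 11 [1011]: (1 IMPLIES 1) -> 1
  row 12 [1100]: (0 IMPLIES 0) -> 1
  row 13 [1101]: (0 IMPLIES 0) -> 1
  row 14 [1110]: (1 IMPLIES 1) -> 1
  row 15 [1111]: (1 IMPLIES 1) -> 1
Full result column, 4 rows per line (P1,P2 fixed per line; P3,P4 runs 00..11 left to right):
  rows 0-3 [P1,P2=00]: 1111  = hex F
  rows 4-7 [P1,P2=01]: 1111  = hex F
  rows 8-11 [P1,P2=10]: 1111  = hex F
  rows 12-15 [P1,P2=11]: 1111  = hex F
Output column (row 0 .. row 15) = 1111111111111111
Output column grouped in 4s = 1111 1111 1111 1111 = 0xFFFF
Convert to decimal digit by digit (value = value*16 + digit):
  F -> 15
  15*16 + 15 (F) = 255
  255*16 + 15 (F) = 4095
  4095*16 + 15 (F) = 65535
Decimal = 65535

65535


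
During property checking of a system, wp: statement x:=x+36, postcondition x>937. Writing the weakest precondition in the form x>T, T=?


Formula: wp(x:=E, P) = P[E/x] (substitute E for x in postcondition)
Step 1: Postcondition: x>937
Step 2: Substitute x+36 for x: x+36>937
Step 3: Solve for x: x > 937-36 = 901

901


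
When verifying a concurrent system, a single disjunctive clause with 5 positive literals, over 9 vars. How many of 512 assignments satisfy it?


Step 1: Total=2^9=512
Step 2: Unsat when all 5 false: 2^4=16
Step 3: Sat=512-16=496

496


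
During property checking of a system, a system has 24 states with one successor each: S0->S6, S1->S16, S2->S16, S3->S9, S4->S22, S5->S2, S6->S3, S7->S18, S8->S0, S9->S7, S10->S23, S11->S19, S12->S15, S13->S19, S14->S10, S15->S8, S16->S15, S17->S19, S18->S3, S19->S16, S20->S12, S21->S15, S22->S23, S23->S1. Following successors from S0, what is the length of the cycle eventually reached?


Trace from S0 until a state repeats:
  S0 -> S6 -> S3 -> S9 -> S7 -> S18 -> S3
S3 first seen at step 2, revisited at step 6.
Cycle length = 6 - 2 = 4

4


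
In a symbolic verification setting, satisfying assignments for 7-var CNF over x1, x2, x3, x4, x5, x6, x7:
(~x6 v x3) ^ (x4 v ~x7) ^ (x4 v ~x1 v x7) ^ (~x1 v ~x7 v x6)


CNF with 4 clauses over 7 vars (128 assignments).
An assignment satisfies CNF iff every clause has >=1 true literal.
Check each row (bits = x1,x2,x3,x4,x5,x6,x7; clause T/F shown):
  row 0 [0000000]: clauses=TTTT -> 1
  row 1 [0000001]: clauses=TFTT -> 0
  row 2 [0000010]: clauses=FTTT -> 0
  row 3 [0000011]: clauses=FFTT -> 0
  row 4 [0000100]: clauses=TTTT -> 1
  (every remaining row is evaluated the same way; all 128 results are listed next)
Full result column, 8 rows per line (x1,x2,x3,x4 fixed per line; x5,x6,x7 runs 000..111 left to right):
  rows 0-7 [x1,x2,x3,x4=0000]: 10001000  (ones: 2)
  rows 8-15 [x1,x2,x3,x4=0001]: 11001100  (ones: 4)
  rows 16-23 [x1,x2,x3,x4=0010]: 10101010  (ones: 4)
  rows 24-31 [x1,x2,x3,x4=0011]: 11111111  (ones: 8)
  rows 32-39 [x1,x2,x3,x4=0100]: 10001000  (ones: 2)
  rows 40-47 [x1,x2,x3,x4=0101]: 11001100  (ones: 4)
  rows 48-55 [x1,x2,x3,x4=0110]: 10101010  (ones: 4)
  rows 56-63 [x1,x2,x3,x4=0111]: 11111111  (ones: 8)
  rows 64-71 [x1,x2,x3,x4=1000]: 00000000  (ones: 0)
  rows 72-79 [x1,x2,x3,x4=1001]: 10001000  (ones: 2)
  rows 80-87 [x1,x2,x3,x4=1010]: 00000000  (ones: 0)
  rows 88-95 [x1,x2,x3,x4=1011]: 10111011  (ones: 6)
  rows 96-103 [x1,x2,x3,x4=1100]: 00000000  (ones: 0)
  rows 104-111 [x1,x2,x3,x4=1101]: 10001000  (ones: 2)
  rows 112-119 [x1,x2,x3,x4=1110]: 00000000  (ones: 0)
  rows 120-127 [x1,x2,x3,x4=1111]: 10111011  (ones: 6)
Satisfying assignments = 2+4+4+8+2+4+4+8+0+2+0+6+0+2+0+6 = 52

52


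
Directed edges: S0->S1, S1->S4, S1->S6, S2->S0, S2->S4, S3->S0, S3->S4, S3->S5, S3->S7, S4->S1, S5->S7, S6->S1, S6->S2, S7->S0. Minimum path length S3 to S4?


BFS layer-by-layer from S3:
  dist 0: {S3}
  dist 1: {S0, S4, S5, S7}
  -> S4 reached at distance 1
Shortest path length = 1

1


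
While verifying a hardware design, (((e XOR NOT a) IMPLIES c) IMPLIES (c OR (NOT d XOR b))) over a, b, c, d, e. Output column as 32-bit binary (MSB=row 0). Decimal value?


Formula: (((e XOR NOT a) IMPLIES c) IMPLIES (c OR (NOT d XOR b))) over a, b, c, d, e (32 rows)
Evaluate each row (bits = a,b,c,d,e, MSB first):
  row 0 [00000]: (((0 XOR NOT 0) IMPLIES 0) IMPLIES (0 OR (NOT 0 XOR 0))) -> 1
  row 1 [00001]: (((1 XOR NOT 0) IMPLIES 0) IMPLIES (0 OR (NOT 0 XOR 0))) -> 1
  row 2 [00010]: (((0 XOR NOT 0) IMPLIES 0) IMPLIES (0 OR (NOT 1 XOR 0))) -> 1
  row 3 [00011]: (((1 XOR NOT 0) IMPLIES 0) IMPLIES (0 OR (NOT 1 XOR 0))) -> 0
  row 4 [00100]: (((0 XOR NOT 0) IMPLIES 1) IMPLIES (1 OR (NOT 0 XOR 0))) -> 1
  row 5 [00101]: (((1 XOR NOT 0) IMPLIES 1) IMPLIES (1 OR (NOT 0 XOR 0))) -> 1
  row 6 [00110]: (((0 XOR NOT 0) IMPLIES 1) IMPLIES (1 OR (NOT 1 XOR 0))) -> 1
  row 7 [00111]: (((1 XOR NOT 0) IMPLIES 1) IMPLIES (1 OR (NOT 1 XOR 0))) -> 1
  row 8 [01000]: (((0 XOR NOT 0) IMPLIES 0) IMPLIES (0 OR (NOT 0 XOR 1))) -> 1
  row 9 [01001]: (((1 XOR NOT 0) IMPLIES 0) IMPLIES (0 OR (NOT 0 XOR 1))) -> 0
  row 10 [01010]: (((0 XOR NOT 0) IMPLIES 0) IMPLIES (0 OR (NOT 1 XOR 1))) -> 1
  row 11 [01011]: (((1 XOR NOT 0) IMPLIES 0) IMPLIES (0 OR (NOT 1 XOR 1))) -> 1
  row 12 [01100]: (((0 XOR NOT 0) IMPLIES 1) IMPLIES (1 OR (NOT 0 XOR 1))) -> 1
  row 13 [01101]: (((1 XOR NOT 0) IMPLIES 1) IMPLIES (1 OR (NOT 0 XOR 1))) -> 1
  row 14 [01110]: (((0 XOR NOT 0) IMPLIES 1) IMPLIES (1 OR (NOT 1 XOR 1))) -> 1
  row 15 [01111]: (((1 XOR NOT 0) IMPLIES 1) IMPLIES (1 OR (NOT 1 XOR 1))) -> 1
  row 16 [10000]: (((0 XOR NOT 1) IMPLIES 0) IMPLIES (0 OR (NOT 0 XOR 0))) -> 1
  row 17 [10001]: (((1 XOR NOT 1) IMPLIES 0) IMPLIES (0 OR (NOT 0 XOR 0))) -> 1
  row 18 [10010]: (((0 XOR NOT 1) IMPLIES 0) IMPLIES (0 OR (NOT 1 XOR 0))) -> 0
  row 19 [10011]: (((1 XOR NOT 1) IMPLIES 0) IMPLIES (0 OR (NOT 1 XOR 0))) -> 1
  row 20 [10100]: (((0 XOR NOT 1) IMPLIES 1) IMPLIES (1 OR (NOT 0 XOR 0))) -> 1
  row 21 [10101]: (((1 XOR NOT 1) IMPLIES 1) IMPLIES (1 OR (NOT 0 XOR 0))) -> 1
  row 22 [10110]: (((0 XOR NOT 1) IMPLIES 1) IMPLIES (1 OR (NOT 1 XOR 0))) -> 1
  row 23 [10111]: (((1 XOR NOT 1) IMPLIES 1) IMPLIES (1 OR (NOT 1 XOR 0))) -> 1
  row 24 [11000]: (((0 XOR NOT 1) IMPLIES 0) IMPLIES (0 OR (NOT 0 XOR 1))) -> 0
  row 25 [11001]: (((1 XOR NOT 1) IMPLIES 0) IMPLIES (0 OR (NOT 0 XOR 1))) -> 1
  row 26 [11010]: (((0 XOR NOT 1) IMPLIES 0) IMPLIES (0 OR (NOT 1 XOR 1))) -> 1
  row 27 [11011]: (((1 XOR NOT 1) IMPLIES 0) IMPLIES (0 OR (NOT 1 XOR 1))) -> 1
  row 28 [11100]: (((0 XOR NOT 1) IMPLIES 1) IMPLIES (1 OR (NOT 0 XOR 1))) -> 1
  row 29 [11101]: (((1 XOR NOT 1) IMPLIES 1) IMPLIES (1 OR (NOT 0 XOR 1))) -> 1
  row 30 [11110]: (((0 XOR NOT 1) IMPLIES 1) IMPLIES (1 OR (NOT 1 XOR 1))) -> 1
  row 31 [11111]: (((1 XOR NOT 1) IMPLIES 1) IMPLIES (1 OR (NOT 1 XOR 1))) -> 1
Full result column, 4 rows per line (a,b,c fixed per line; d,e runs 00..11 left to right):
  rows 0-3 [a,b,c=000]: 1110  = hex E
  rows 4-7 [a,b,c=001]: 1111  = hex F
  rows 8-11 [a,b,c=010]: 1011  = hex B
  rows 12-15 [a,b,c=011]: 1111  = hex F
  rows 16-19 [a,b,c=100]: 1101  = hex D
  rows 20-23 [a,b,c=101]: 1111  = hex F
  rows 24-27 [a,b,c=110]: 0111  = hex 7
  rows 28-31 [a,b,c=111]: 1111  = hex F
Output column (row 0 .. row 31) = 11101111101111111101111101111111
Output column grouped in 4s = 1110 1111 1011 1111 1101 1111 0111 1111 = 0xEFBFDF7F
Convert to decimal digit by digit (value = value*16 + digit):
  E -> 14
  14*16 + 15 (F) = 239
  239*16 + 11 (B) = 3835
  3835*16 + 15 (F) = 61375
  61375*16 + 13 (D) = 982013
  982013*16 + 15 (F) = 15712223
  15712223*16 + 7 = 251395575
  251395575*16 + 15 (F) = 4022329215
Decimal = 4022329215

4022329215


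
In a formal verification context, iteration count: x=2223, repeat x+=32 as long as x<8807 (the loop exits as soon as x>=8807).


Step 1: x goes from 2223 toward 8807 by 32; the body runs while x<8807, so iterations = ceil((bound-start)/step)
Step 2: Distance=6584
Step 3: ceil(6584/32)=206

206


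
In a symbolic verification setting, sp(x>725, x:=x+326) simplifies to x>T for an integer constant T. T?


Formula: sp(P, x:=E) = exists old_x. (x = E[old_x/x]) AND P[old_x/x] (old_x is the value of x before the assignment; eliminate old_x by solving x = E[old_x/x] for old_x)
Step 1: Precondition P: x>725, i.e. old_x > 725
Step 2: Assignment gives x = old_x + 326, so old_x = x - 326
Step 3: Substitute into P: x - 326 > 725
Step 4: Simplify: x > 725+326 = 1051

1051


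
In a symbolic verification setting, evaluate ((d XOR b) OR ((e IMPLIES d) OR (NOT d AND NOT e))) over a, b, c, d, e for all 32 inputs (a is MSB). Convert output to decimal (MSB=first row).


Formula: ((d XOR b) OR ((e IMPLIES d) OR (NOT d AND NOT e))) over a, b, c, d, e (32 rows)
Evaluate each row (bits = a,b,c,d,e, MSB first):
  row 0 [00000]: ((0 XOR 0) OR ((0 IMPLIES 0) OR (NOT 0 AND NOT 0))) -> 1
  row 1 [00001]: ((0 XOR 0) OR ((1 IMPLIES 0) OR (NOT 0 AND NOT 1))) -> 0
  row 2 [00010]: ((1 XOR 0) OR ((0 IMPLIES 1) OR (NOT 1 AND NOT 0))) -> 1
  row 3 [00011]: ((1 XOR 0) OR ((1 IMPLIES 1) OR (NOT 1 AND NOT 1))) -> 1
  row 4 [00100]: ((0 XOR 0) OR ((0 IMPLIES 0) OR (NOT 0 AND NOT 0))) -> 1
  row 5 [00101]: ((0 XOR 0) OR ((1 IMPLIES 0) OR (NOT 0 AND NOT 1))) -> 0
  row 6 [00110]: ((1 XOR 0) OR ((0 IMPLIES 1) OR (NOT 1 AND NOT 0))) -> 1
  row 7 [00111]: ((1 XOR 0) OR ((1 IMPLIES 1) OR (NOT 1 AND NOT 1))) -> 1
  row 8 [01000]: ((0 XOR 1) OR ((0 IMPLIES 0) OR (NOT 0 AND NOT 0))) -> 1
  row 9 [01001]: ((0 XOR 1) OR ((1 IMPLIES 0) OR (NOT 0 AND NOT 1))) -> 1
  row 10 [01010]: ((1 XOR 1) OR ((0 IMPLIES 1) OR (NOT 1 AND NOT 0))) -> 1
  row 11 [01011]: ((1 XOR 1) OR ((1 IMPLIES 1) OR (NOT 1 AND NOT 1))) -> 1
  row 12 [01100]: ((0 XOR 1) OR ((0 IMPLIES 0) OR (NOT 0 AND NOT 0))) -> 1
  row 13 [01101]: ((0 XOR 1) OR ((1 IMPLIES 0) OR (NOT 0 AND NOT 1))) -> 1
  row 14 [01110]: ((1 XOR 1) OR ((0 IMPLIES 1) OR (NOT 1 AND NOT 0))) -> 1
  row 15 [01111]: ((1 XOR 1) OR ((1 IMPLIES 1) OR (NOT 1 AND NOT 1))) -> 1
  row 16 [10000]: ((0 XOR 0) OR ((0 IMPLIES 0) OR (NOT 0 AND NOT 0))) -> 1
  row 17 [10001]: ((0 XOR 0) OR ((1 IMPLIES 0) OR (NOT 0 AND NOT 1))) -> 0
  row 18 [10010]: ((1 XOR 0) OR ((0 IMPLIES 1) OR (NOT 1 AND NOT 0))) -> 1
  row 19 [10011]: ((1 XOR 0) OR ((1 IMPLIES 1) OR (NOT 1 AND NOT 1))) -> 1
  row 20 [10100]: ((0 XOR 0) OR ((0 IMPLIES 0) OR (NOT 0 AND NOT 0))) -> 1
  row 21 [10101]: ((0 XOR 0) OR ((1 IMPLIES 0) OR (NOT 0 AND NOT 1))) -> 0
  row 22 [10110]: ((1 XOR 0) OR ((0 IMPLIES 1) OR (NOT 1 AND NOT 0))) -> 1
  row 23 [10111]: ((1 XOR 0) OR ((1 IMPLIES 1) OR (NOT 1 AND NOT 1))) -> 1
  row 24 [11000]: ((0 XOR 1) OR ((0 IMPLIES 0) OR (NOT 0 AND NOT 0))) -> 1
  row 25 [11001]: ((0 XOR 1) OR ((1 IMPLIES 0) OR (NOT 0 AND NOT 1))) -> 1
  row 26 [11010]: ((1 XOR 1) OR ((0 IMPLIES 1) OR (NOT 1 AND NOT 0))) -> 1
  row 27 [11011]: ((1 XOR 1) OR ((1 IMPLIES 1) OR (NOT 1 AND NOT 1))) -> 1
  row 28 [11100]: ((0 XOR 1) OR ((0 IMPLIES 0) OR (NOT 0 AND NOT 0))) -> 1
  row 29 [11101]: ((0 XOR 1) OR ((1 IMPLIES 0) OR (NOT 0 AND NOT 1))) -> 1
  row 30 [11110]: ((1 XOR 1) OR ((0 IMPLIES 1) OR (NOT 1 AND NOT 0))) -> 1
  row 31 [11111]: ((1 XOR 1) OR ((1 IMPLIES 1) OR (NOT 1 AND NOT 1))) -> 1
Full result column, 4 rows per line (a,b,c fixed per line; d,e runs 00..11 left to right):
  rows 0-3 [a,b,c=000]: 1011  = hex B
  rows 4-7 [a,b,c=001]: 1011  = hex B
  rows 8-11 [a,b,c=010]: 1111  = hex F
  rows 12-15 [a,b,c=011]: 1111  = hex F
  rows 16-19 [a,b,c=100]: 1011  = hex B
  rows 20-23 [a,b,c=101]: 1011  = hex B
  rows 24-27 [a,b,c=110]: 1111  = hex F
  rows 28-31 [a,b,c=111]: 1111  = hex F
Output column (row 0 .. row 31) = 10111011111111111011101111111111
Output column grouped in 4s = 1011 1011 1111 1111 1011 1011 1111 1111 = 0xBBFFBBFF
Convert to decimal digit by digit (value = value*16 + digit):
  B -> 11
  11*16 + 11 (B) = 187
  187*16 + 15 (F) = 3007
  3007*16 + 15 (F) = 48127
  48127*16 + 11 (B) = 770043
  770043*16 + 11 (B) = 12320699
  12320699*16 + 15 (F) = 197131199
  197131199*16 + 15 (F) = 3154099199
Decimal = 3154099199

3154099199


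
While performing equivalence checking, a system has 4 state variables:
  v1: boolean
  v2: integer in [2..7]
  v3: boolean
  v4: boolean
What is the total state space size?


State space = product of domain sizes of all variables.
Domain sizes:
  v1 (boolean): 2
  v2 (integer in [2..7]): 6
  v3 (boolean): 2
  v4 (boolean): 2
Product = 2 * 6 * 2 * 2 = 48

48


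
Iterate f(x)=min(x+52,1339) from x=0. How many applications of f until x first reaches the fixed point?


Step 1: x=0, cap=1339, increment=52
Step 2: x grows by 52 each step until capped at 1339; fixed point is x=1339
Step 3: iterations = ceil(1339/52) = 26

26


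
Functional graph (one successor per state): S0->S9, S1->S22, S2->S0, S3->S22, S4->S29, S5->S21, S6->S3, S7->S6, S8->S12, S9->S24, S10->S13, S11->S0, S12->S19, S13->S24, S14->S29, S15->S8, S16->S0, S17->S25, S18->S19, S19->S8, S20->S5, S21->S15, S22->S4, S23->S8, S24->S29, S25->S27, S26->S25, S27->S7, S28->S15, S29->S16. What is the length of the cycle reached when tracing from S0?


Trace from S0 until a state repeats:
  S0 -> S9 -> S24 -> S29 -> S16 -> S0
S0 first seen at step 0, revisited at step 5.
Cycle length = 5 - 0 = 5

5


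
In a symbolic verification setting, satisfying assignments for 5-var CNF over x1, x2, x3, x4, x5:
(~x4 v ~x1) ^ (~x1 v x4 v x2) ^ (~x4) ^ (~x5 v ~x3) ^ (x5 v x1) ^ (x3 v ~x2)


CNF with 6 clauses over 5 vars (32 assignments).
An assignment satisfies CNF iff every clause has >=1 true literal.
Check each row (bits = x1,x2,x3,x4,x5; clause T/F shown):
  row 0 [00000]: clauses=TTTTFT -> 0
  row 1 [00001]: clauses=TTTTTT -> 1
  row 2 [00010]: clauses=TTFTFT -> 0
  row 3 [00011]: clauses=TTFTTT -> 0
  row 4 [00100]: clauses=TTTTFT -> 0
  row 5 [00101]: clauses=TTTFTT -> 0
  row 6 [00110]: clauses=TTFTFT -> 0
  row 7 [00111]: clauses=TTFFTT -> 0
  row 8 [01000]: clauses=TTTTFF -> 0
  row 9 [01001]: clauses=TTTTTF -> 0
  row 10 [01010]: clauses=TTFTFF -> 0
  row 11 [01011]: clauses=TTFTTF -> 0
  row 12 [01100]: clauses=TTTTFT -> 0
  row 13 [01101]: clauses=TTTFTT -> 0
  row 14 [01110]: clauses=TTFTFT -> 0
  row 15 [01111]: clauses=TTFFTT -> 0
  row 16 [10000]: clauses=TFTTTT -> 0
  row 17 [10001]: clauses=TFTTTT -> 0
  row 18 [10010]: clauses=FTFTTT -> 0
  row 19 [10011]: clauses=FTFTTT -> 0
  row 20 [10100]: clauses=TFTTTT -> 0
  row 21 [10101]: clauses=TFTFTT -> 0
  row 22 [10110]: clauses=FTFTTT -> 0
  row 23 [10111]: clauses=FTFFTT -> 0
  row 24 [11000]: clauses=TTTTTF -> 0
  row 25 [11001]: clauses=TTTTTF -> 0
  row 26 [11010]: clauses=FTFTTF -> 0
  row 27 [11011]: clauses=FTFTTF -> 0
  row 28 [11100]: clauses=TTTTTT -> 1
  row 29 [11101]: clauses=TTTFTT -> 0
  row 30 [11110]: clauses=FTFTTT -> 0
  row 31 [11111]: clauses=FTFFTT -> 0
Full result column, 8 rows per line (x1,x2 fixed per line; x3,x4,x5 runs 000..111 left to right):
  rows 0-7 [x1,x2=00]: 01000000  (ones: 1)
  rows 8-15 [x1,x2=01]: 00000000  (ones: 0)
  rows 16-23 [x1,x2=10]: 00000000  (ones: 0)
  rows 24-31 [x1,x2=11]: 00001000  (ones: 1)
Satisfying assignments = 1+0+0+1 = 2

2


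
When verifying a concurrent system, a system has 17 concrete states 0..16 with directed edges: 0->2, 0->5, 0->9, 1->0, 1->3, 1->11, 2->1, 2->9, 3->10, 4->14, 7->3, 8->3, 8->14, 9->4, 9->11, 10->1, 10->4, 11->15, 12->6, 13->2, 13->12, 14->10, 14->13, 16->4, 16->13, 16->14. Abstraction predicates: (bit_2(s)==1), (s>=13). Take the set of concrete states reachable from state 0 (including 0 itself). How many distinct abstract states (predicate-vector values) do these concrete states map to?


BFS from 0:
Concrete reachable: {0, 1, 2, 3, 4, 5, 6, 9, 10, 11, 12, 13, 14, 15}
Abstract via predicates (bit_2(s)==1), (s>=13):
  (0,0) <- {0, 1, 2, 3, 9, 10, 11}
  (1,0) <- {4, 5, 6, 12}
  (1,1) <- {13, 14, 15}
Distinct abstract states = 3

3


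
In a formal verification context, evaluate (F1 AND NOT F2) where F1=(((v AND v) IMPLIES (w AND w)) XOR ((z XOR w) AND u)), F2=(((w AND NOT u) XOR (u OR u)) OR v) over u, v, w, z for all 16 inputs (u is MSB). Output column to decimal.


F1 = (((v AND v) IMPLIES (w AND w)) XOR ((z XOR w) AND u))
F2 = (((w AND NOT u) XOR (u OR u)) OR v)
Counterexample to F1=>F2 is where F1=1 and F2=0.
Evaluate each row (bits = u,v,w,z, MSB first):
  row 0 [0000]: F1=1 F2=0 -> F1&~F2 -> 1
  row 1 [0001]: F1=1 F2=0 -> F1&~F2 -> 1
  row 2 [0010]: F1=1 F2=1 -> F1&~F2 -> 0
  row 3 [0011]: F1=1 F2=1 -> F1&~F2 -> 0
  row 4 [0100]: F1=0 F2=1 -> F1&~F2 -> 0
  row 5 [0101]: F1=0 F2=1 -> F1&~F2 -> 0
  row 6 [0110]: F1=1 F2=1 -> F1&~F2 -> 0
  row 7 [0111]: F1=1 F2=1 -> F1&~F2 -> 0
  row 8 [1000]: F1=1 F2=1 -> F1&~F2 -> 0
  row 9 [1001]: F1=0 F2=1 -> F1&~F2 -> 0
  row 10 [1010]: F1=0 F2=1 -> F1&~F2 -> 0
  row 11 [1011]: F1=1 F2=1 -> F1&~F2 -> 0
  row 12 [1100]: F1=0 F2=1 -> F1&~F2 -> 0
  row 13 [1101]: F1=1 F2=1 -> F1&~F2 -> 0
  row 14 [1110]: F1=0 F2=1 -> F1&~F2 -> 0
  row 15 [1111]: F1=1 F2=1 -> F1&~F2 -> 0
Full result column, 4 rows per line (u,v fixed per line; w,z runs 00..11 left to right):
  rows 0-3 [u,v=00]: 1100  = hex C
  rows 4-7 [u,v=01]: 0000  = hex 0
  rows 8-11 [u,v=10]: 0000  = hex 0
  rows 12-15 [u,v=11]: 0000  = hex 0
Counterexample vector (row 0 .. row 15) = 1100000000000000
Output column grouped in 4s = 1100 0000 0000 0000 = 0xC000
Convert to decimal digit by digit (value = value*16 + digit):
  C -> 12
  12*16 + 0 = 192
  192*16 + 0 = 3072
  3072*16 + 0 = 49152
Decimal = 49152

49152


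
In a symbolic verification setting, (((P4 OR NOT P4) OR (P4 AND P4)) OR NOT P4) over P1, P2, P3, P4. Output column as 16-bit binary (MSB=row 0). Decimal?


Formula: (((P4 OR NOT P4) OR (P4 AND P4)) OR NOT P4) over P1, P2, P3, P4 (16 rows)
Evaluate each row (bits = P1,P2,P3,P4, MSB first):
  row 0 [0000]: (((0 OR NOT 0) OR (0 AND 0)) OR NOT 0) -> 1
  row 1 [0001]: (((1 OR NOT 1) OR (1 AND 1)) OR NOT 1) -> 1
  row 2 [0010]: (((0 OR NOT 0) OR (0 AND 0)) OR NOT 0) -> 1
  row 3 [0011]: (((1 OR NOT 1) OR (1 AND 1)) OR NOT 1) -> 1
  row 4 [0100]: (((0 OR NOT 0) OR (0 AND 0)) OR NOT 0) -> 1
  row 5 [0101]: (((1 OR NOT 1) OR (1 AND 1)) OR NOT 1) -> 1
  row 6 [0110]: (((0 OR NOT 0) OR (0 AND 0)) OR NOT 0) -> 1
  row 7 [0111]: (((1 OR NOT 1) OR (1 AND 1)) OR NOT 1) -> 1
  row 8 [1000]: (((0 OR NOT 0) OR (0 AND 0)) OR NOT 0) -> 1
  row 9 [1001]: (((1 OR NOT 1) OR (1 AND 1)) OR NOT 1) -> 1
  row 10 [1010]: (((0 OR NOT 0) OR (0 AND 0)) OR NOT 0) -> 1
  row 11 [1011]: (((1 OR NOT 1) OR (1 AND 1)) OR NOT 1) -> 1
  row 12 [1100]: (((0 OR NOT 0) OR (0 AND 0)) OR NOT 0) -> 1
  row 13 [1101]: (((1 OR NOT 1) OR (1 AND 1)) OR NOT 1) -> 1
  row 14 [1110]: (((0 OR NOT 0) OR (0 AND 0)) OR NOT 0) -> 1
  row 15 [1111]: (((1 OR NOT 1) OR (1 AND 1)) OR NOT 1) -> 1
Full result column, 4 rows per line (P1,P2 fixed per line; P3,P4 runs 00..11 left to right):
  rows 0-3 [P1,P2=00]: 1111  = hex F
  rows 4-7 [P1,P2=01]: 1111  = hex F
  rows 8-11 [P1,P2=10]: 1111  = hex F
  rows 12-15 [P1,P2=11]: 1111  = hex F
Output column (row 0 .. row 15) = 1111111111111111
Output column grouped in 4s = 1111 1111 1111 1111 = 0xFFFF
Convert to decimal digit by digit (value = value*16 + digit):
  F -> 15
  15*16 + 15 (F) = 255
  255*16 + 15 (F) = 4095
  4095*16 + 15 (F) = 65535
Decimal = 65535

65535


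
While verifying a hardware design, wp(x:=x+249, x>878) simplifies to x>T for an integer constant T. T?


Formula: wp(x:=E, P) = P[E/x] (substitute E for x in postcondition)
Step 1: Postcondition: x>878
Step 2: Substitute x+249 for x: x+249>878
Step 3: Solve for x: x > 878-249 = 629

629


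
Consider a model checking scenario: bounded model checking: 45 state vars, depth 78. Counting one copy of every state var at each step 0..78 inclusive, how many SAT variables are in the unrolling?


BMC unrolls to depth k, creating one copy of each state var for steps 0..k.
Step count = 78 + 1 = 79 (steps 0 through 78)
Vars per step = 45
Total = 45 * 79 = 3555

3555


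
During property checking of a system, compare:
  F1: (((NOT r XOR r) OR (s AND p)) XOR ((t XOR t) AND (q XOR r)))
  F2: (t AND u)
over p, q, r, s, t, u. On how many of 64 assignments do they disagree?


F1 = (((NOT r XOR r) OR (s AND p)) XOR ((t XOR t) AND (q XOR r)))
F2 = (t AND u)
Evaluate both on each of 64 rows (bits = p,q,r,s,t,u):
  row 0 [000000]: F1=1 F2=0 (differ) -> 1
  row 1 [000001]: F1=1 F2=0 (differ) -> 1
  row 2 [000010]: F1=1 F2=0 (differ) -> 1
  row 3 [000011]: F1=1 F2=1 -> 0
  row 4 [000100]: F1=1 F2=0 (differ) -> 1
  (every remaining row is evaluated the same way; all 64 results are listed next)
Full result column, 8 rows per line (p,q,r fixed per line; s,t,u runs 000..111 left to right):
  rows 0-7 [p,q,r=000]: 11101110  (ones: 6)
  rows 8-15 [p,q,r=001]: 11101110  (ones: 6)
  rows 16-23 [p,q,r=010]: 11101110  (ones: 6)
  rows 24-31 [p,q,r=011]: 11101110  (ones: 6)
  rows 32-39 [p,q,r=100]: 11101110  (ones: 6)
  rows 40-47 [p,q,r=101]: 11101110  (ones: 6)
  rows 48-55 [p,q,r=110]: 11101110  (ones: 6)
  rows 56-63 [p,q,r=111]: 11101110  (ones: 6)
Disagreements = 6+6+6+6+6+6+6+6 = 48

48


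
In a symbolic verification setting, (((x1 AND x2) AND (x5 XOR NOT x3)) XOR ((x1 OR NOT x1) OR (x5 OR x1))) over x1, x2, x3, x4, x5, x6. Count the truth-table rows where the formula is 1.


Formula: (((x1 AND x2) AND (x5 XOR NOT x3)) XOR ((x1 OR NOT x1) OR (x5 OR x1))) over 6 vars (64 rows)
Evaluate each row (x1, x2, x3, x4, x5, x6 as bits, MSB first):
  row 0 [000000]: (((0 AND 0) AND (0 XOR NOT 0)) XOR ((0 OR NOT 0) OR (0 OR 0))) -> 1
  row 1 [000001]: (((0 AND 0) AND (0 XOR NOT 0)) XOR ((0 OR NOT 0) OR (0 OR 0))) -> 1
  row 2 [000010]: (((0 AND 0) AND (1 XOR NOT 0)) XOR ((0 OR NOT 0) OR (1 OR 0))) -> 1
  row 3 [000011]: (((0 AND 0) AND (1 XOR NOT 0)) XOR ((0 OR NOT 0) OR (1 OR 0))) -> 1
  row 4 [000100]: (((0 AND 0) AND (0 XOR NOT 0)) XOR ((0 OR NOT 0) OR (0 OR 0))) -> 1
  (every remaining row is evaluated the same way; all 64 results are listed next)
Full result column, 8 rows per line (x1,x2,x3 fixed per line; x4,x5,x6 runs 000..111 left to right):
  rows 0-7 [x1,x2,x3=000]: 11111111  (ones: 8)
  rows 8-15 [x1,x2,x3=001]: 11111111  (ones: 8)
  rows 16-23 [x1,x2,x3=010]: 11111111  (ones: 8)
  rows 24-31 [x1,x2,x3=011]: 11111111  (ones: 8)
  rows 32-39 [x1,x2,x3=100]: 11111111  (ones: 8)
  rows 40-47 [x1,x2,x3=101]: 11111111  (ones: 8)
  rows 48-55 [x1,x2,x3=110]: 00110011  (ones: 4)
  rows 56-63 [x1,x2,x3=111]: 11001100  (ones: 4)
Count of 1-rows = 8+8+8+8+8+8+4+4 = 56

56


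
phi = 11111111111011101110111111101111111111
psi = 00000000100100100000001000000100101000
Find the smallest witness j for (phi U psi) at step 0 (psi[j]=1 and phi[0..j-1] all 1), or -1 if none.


(phi U psi) at 0: need smallest j with psi[j]=1 and phi[i]=1 for all i in [0,j).
Scan from step 0:
  step 0: phi=1, psi=0 -> continue
  step 1: phi=1, psi=0 -> continue
  step 2: phi=1, psi=0 -> continue
  step 3: phi=1, psi=0 -> continue
  step 8: psi=1 and phi held for [0,8) -> witness found
Witness step = 8

8


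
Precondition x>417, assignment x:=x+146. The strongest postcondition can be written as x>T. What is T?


Formula: sp(P, x:=E) = exists old_x. (x = E[old_x/x]) AND P[old_x/x] (old_x is the value of x before the assignment; eliminate old_x by solving x = E[old_x/x] for old_x)
Step 1: Precondition P: x>417, i.e. old_x > 417
Step 2: Assignment gives x = old_x + 146, so old_x = x - 146
Step 3: Substitute into P: x - 146 > 417
Step 4: Simplify: x > 417+146 = 563

563


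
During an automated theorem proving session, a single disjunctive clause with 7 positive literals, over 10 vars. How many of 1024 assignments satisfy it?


Step 1: Total=2^10=1024
Step 2: Unsat when all 7 false: 2^3=8
Step 3: Sat=1024-8=1016

1016


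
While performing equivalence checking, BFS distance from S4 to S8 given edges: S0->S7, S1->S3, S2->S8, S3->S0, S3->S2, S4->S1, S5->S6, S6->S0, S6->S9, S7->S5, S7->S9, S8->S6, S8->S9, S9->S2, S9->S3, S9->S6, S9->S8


BFS layer-by-layer from S4:
  dist 0: {S4}
  dist 1: {S1}
  dist 2: {S3}
  dist 3: {S0, S2}
  dist 4: {S7, S8}
  -> S8 reached at distance 4
Shortest path length = 4

4


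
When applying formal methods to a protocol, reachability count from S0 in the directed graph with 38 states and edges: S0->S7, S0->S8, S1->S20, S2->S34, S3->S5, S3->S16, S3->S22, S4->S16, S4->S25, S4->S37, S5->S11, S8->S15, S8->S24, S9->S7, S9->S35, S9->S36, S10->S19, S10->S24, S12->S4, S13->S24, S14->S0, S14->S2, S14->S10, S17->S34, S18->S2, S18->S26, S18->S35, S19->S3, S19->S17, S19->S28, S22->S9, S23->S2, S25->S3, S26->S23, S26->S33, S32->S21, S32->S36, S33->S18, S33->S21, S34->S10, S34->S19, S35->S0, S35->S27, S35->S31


BFS from S0:
  layer 0: {S0}
  layer 1: {S7, S8}
  layer 2: {S15, S24}
Reachable set: {S0, S7, S8, S15, S24}
Count = 5

5


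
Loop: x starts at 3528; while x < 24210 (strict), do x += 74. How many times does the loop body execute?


Step 1: x goes from 3528 toward 24210 by 74; the body runs while x<24210, so iterations = ceil((bound-start)/step)
Step 2: Distance=20682
Step 3: ceil(20682/74)=280

280


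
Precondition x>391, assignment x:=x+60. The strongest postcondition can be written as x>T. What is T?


Formula: sp(P, x:=E) = exists old_x. (x = E[old_x/x]) AND P[old_x/x] (old_x is the value of x before the assignment; eliminate old_x by solving x = E[old_x/x] for old_x)
Step 1: Precondition P: x>391, i.e. old_x > 391
Step 2: Assignment gives x = old_x + 60, so old_x = x - 60
Step 3: Substitute into P: x - 60 > 391
Step 4: Simplify: x > 391+60 = 451

451


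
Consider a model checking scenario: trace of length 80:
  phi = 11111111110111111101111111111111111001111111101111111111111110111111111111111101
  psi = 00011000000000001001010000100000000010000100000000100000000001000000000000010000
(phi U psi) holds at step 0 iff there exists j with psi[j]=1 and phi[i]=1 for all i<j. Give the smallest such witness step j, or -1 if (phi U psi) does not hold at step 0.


(phi U psi) at 0: need smallest j with psi[j]=1 and phi[i]=1 for all i in [0,j).
Scan from step 0:
  step 0: phi=1, psi=0 -> continue
  step 1: phi=1, psi=0 -> continue
  step 2: phi=1, psi=0 -> continue
  step 3: psi=1 and phi held for [0,3) -> witness found
Witness step = 3

3


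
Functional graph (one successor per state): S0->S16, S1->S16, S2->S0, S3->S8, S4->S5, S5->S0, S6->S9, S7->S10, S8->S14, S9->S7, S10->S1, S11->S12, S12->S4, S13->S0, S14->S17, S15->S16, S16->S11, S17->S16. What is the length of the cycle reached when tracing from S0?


Trace from S0 until a state repeats:
  S0 -> S16 -> S11 -> S12 -> S4 -> S5 -> S0
S0 first seen at step 0, revisited at step 6.
Cycle length = 6 - 0 = 6

6


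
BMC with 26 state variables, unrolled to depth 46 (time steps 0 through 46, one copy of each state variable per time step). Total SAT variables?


BMC unrolls to depth k, creating one copy of each state var for steps 0..k.
Step count = 46 + 1 = 47 (steps 0 through 46)
Vars per step = 26
Total = 26 * 47 = 1222

1222


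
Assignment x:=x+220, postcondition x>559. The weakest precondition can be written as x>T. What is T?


Formula: wp(x:=E, P) = P[E/x] (substitute E for x in postcondition)
Step 1: Postcondition: x>559
Step 2: Substitute x+220 for x: x+220>559
Step 3: Solve for x: x > 559-220 = 339

339


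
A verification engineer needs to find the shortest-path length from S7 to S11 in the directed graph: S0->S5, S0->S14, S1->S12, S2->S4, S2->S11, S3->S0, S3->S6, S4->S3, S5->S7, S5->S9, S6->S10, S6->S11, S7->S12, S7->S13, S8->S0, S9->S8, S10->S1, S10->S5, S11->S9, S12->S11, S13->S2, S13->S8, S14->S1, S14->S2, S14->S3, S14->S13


BFS layer-by-layer from S7:
  dist 0: {S7}
  dist 1: {S12, S13}
  dist 2: {S2, S8, S11}
  -> S11 reached at distance 2
Shortest path length = 2

2


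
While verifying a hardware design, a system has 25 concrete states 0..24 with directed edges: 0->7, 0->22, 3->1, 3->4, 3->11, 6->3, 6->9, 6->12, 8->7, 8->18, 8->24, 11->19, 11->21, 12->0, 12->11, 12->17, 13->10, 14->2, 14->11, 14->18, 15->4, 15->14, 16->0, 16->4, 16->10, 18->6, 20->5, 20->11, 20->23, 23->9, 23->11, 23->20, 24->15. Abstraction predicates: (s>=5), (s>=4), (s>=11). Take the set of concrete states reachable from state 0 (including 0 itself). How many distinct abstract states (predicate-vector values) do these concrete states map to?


BFS from 0:
Concrete reachable: {0, 7, 22}
Abstract via predicates (s>=5), (s>=4), (s>=11):
  (0,0,0) <- {0}
  (1,1,0) <- {7}
  (1,1,1) <- {22}
Distinct abstract states = 3

3


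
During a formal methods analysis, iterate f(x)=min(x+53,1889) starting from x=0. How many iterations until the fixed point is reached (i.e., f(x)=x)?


Step 1: x=0, cap=1889, increment=53
Step 2: x grows by 53 each step until capped at 1889; fixed point is x=1889
Step 3: iterations = ceil(1889/53) = 36

36


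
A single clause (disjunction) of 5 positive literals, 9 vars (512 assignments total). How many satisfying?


Step 1: Total=2^9=512
Step 2: Unsat when all 5 false: 2^4=16
Step 3: Sat=512-16=496

496


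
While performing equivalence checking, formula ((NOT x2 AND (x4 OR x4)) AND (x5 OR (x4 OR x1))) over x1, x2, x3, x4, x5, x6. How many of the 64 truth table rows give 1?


Formula: ((NOT x2 AND (x4 OR x4)) AND (x5 OR (x4 OR x1))) over 6 vars (64 rows)
Evaluate each row (x1, x2, x3, x4, x5, x6 as bits, MSB first):
  row 0 [000000]: ((NOT 0 AND (0 OR 0)) AND (0 OR (0 OR 0))) -> 0
  row 1 [000001]: ((NOT 0 AND (0 OR 0)) AND (0 OR (0 OR 0))) -> 0
  row 2 [000010]: ((NOT 0 AND (0 OR 0)) AND (1 OR (0 OR 0))) -> 0
  row 3 [000011]: ((NOT 0 AND (0 OR 0)) AND (1 OR (0 OR 0))) -> 0
  row 4 [000100]: ((NOT 0 AND (1 OR 1)) AND (0 OR (1 OR 0))) -> 1
  (every remaining row is evaluated the same way; all 64 results are listed next)
Full result column, 8 rows per line (x1,x2,x3 fixed per line; x4,x5,x6 runs 000..111 left to right):
  rows 0-7 [x1,x2,x3=000]: 00001111  (ones: 4)
  rows 8-15 [x1,x2,x3=001]: 00001111  (ones: 4)
  rows 16-23 [x1,x2,x3=010]: 00000000  (ones: 0)
  rows 24-31 [x1,x2,x3=011]: 00000000  (ones: 0)
  rows 32-39 [x1,x2,x3=100]: 00001111  (ones: 4)
  rows 40-47 [x1,x2,x3=101]: 00001111  (ones: 4)
  rows 48-55 [x1,x2,x3=110]: 00000000  (ones: 0)
  rows 56-63 [x1,x2,x3=111]: 00000000  (ones: 0)
Count of 1-rows = 4+4+0+0+4+4+0+0 = 16

16


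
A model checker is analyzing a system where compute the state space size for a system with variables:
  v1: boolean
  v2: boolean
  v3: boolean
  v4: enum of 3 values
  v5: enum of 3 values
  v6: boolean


State space = product of domain sizes of all variables.
Domain sizes:
  v1 (boolean): 2
  v2 (boolean): 2
  v3 (boolean): 2
  v4 (enum of 3 values): 3
  v5 (enum of 3 values): 3
  v6 (boolean): 2
Product = 2 * 2 * 2 * 3 * 3 * 2 = 144

144


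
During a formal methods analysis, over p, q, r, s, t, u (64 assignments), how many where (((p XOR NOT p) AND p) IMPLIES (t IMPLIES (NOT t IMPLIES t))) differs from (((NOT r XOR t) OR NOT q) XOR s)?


F1 = (((p XOR NOT p) AND p) IMPLIES (t IMPLIES (NOT t IMPLIES t)))
F2 = (((NOT r XOR t) OR NOT q) XOR s)
Evaluate both on each of 64 rows (bits = p,q,r,s,t,u):
  row 0 [000000]: F1=1 F2=1 -> 0
  row 1 [000001]: F1=1 F2=1 -> 0
  row 2 [000010]: F1=1 F2=1 -> 0
  row 3 [000011]: F1=1 F2=1 -> 0
  row 4 [000100]: F1=1 F2=0 (differ) -> 1
  (every remaining row is evaluated the same way; all 64 results are listed next)
Full result column, 8 rows per line (p,q,r fixed per line; s,t,u runs 000..111 left to right):
  rows 0-7 [p,q,r=000]: 00001111  (ones: 4)
  rows 8-15 [p,q,r=001]: 00001111  (ones: 4)
  rows 16-23 [p,q,r=010]: 00111100  (ones: 4)
  rows 24-31 [p,q,r=011]: 11000011  (ones: 4)
  rows 32-39 [p,q,r=100]: 00001111  (ones: 4)
  rows 40-47 [p,q,r=101]: 00001111  (ones: 4)
  rows 48-55 [p,q,r=110]: 00111100  (ones: 4)
  rows 56-63 [p,q,r=111]: 11000011  (ones: 4)
Disagreements = 4+4+4+4+4+4+4+4 = 32

32
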